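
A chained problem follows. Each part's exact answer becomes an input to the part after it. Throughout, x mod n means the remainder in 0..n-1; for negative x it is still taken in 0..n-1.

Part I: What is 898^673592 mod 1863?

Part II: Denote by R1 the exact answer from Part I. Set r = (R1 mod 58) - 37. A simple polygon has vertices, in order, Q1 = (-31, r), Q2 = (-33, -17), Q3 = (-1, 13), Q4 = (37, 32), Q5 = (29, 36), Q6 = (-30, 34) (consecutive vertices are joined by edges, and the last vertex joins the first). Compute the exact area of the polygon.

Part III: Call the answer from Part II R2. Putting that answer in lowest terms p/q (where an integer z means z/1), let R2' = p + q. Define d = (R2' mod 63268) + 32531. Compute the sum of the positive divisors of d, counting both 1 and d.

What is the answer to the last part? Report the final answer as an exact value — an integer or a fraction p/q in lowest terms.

Part I: squarings mod 1863: 898^1=898, 898^2=1588, 898^4=1105, 898^8=760, 898^16=70, 898^32=1174, 898^64=1519, 898^128=967, 898^256=1726, 898^512=139, 898^1024=691, 898^2048=553, 898^4096=277, 898^8192=346, 898^16384=484, 898^32768=1381, 898^65536=1312, 898^131072=1795, 898^262144=898, 898^524288=1588; 898^673592 = 898^8 * 898^16 * 898^32 * 898^256 * 898^512 * 898^1024 * 898^16384 * 898^131072 * 898^524288 = 553 (mod 1863); answer 553
Part II: R1 = 553; r = -6; cross terms: (-31*-17 - -33*-6)=329, (-33*13 - -1*-17)=-446, (-1*32 - 37*13)=-513, (37*36 - 29*32)=404, (29*34 - -30*36)=2066, (-30*-6 - -31*34)=1234; twice the area = |3074| = 3074; area = 1537; answer 1537
Part III: R2 = 1537; threaded value p + q = 1538; d = 34069; 34069 = 7 * 31 * 157; sigma = (1 + 7) * (1 + 31) * (1 + 157) = 8 * 32 * 158 = 40448; answer 40448

40448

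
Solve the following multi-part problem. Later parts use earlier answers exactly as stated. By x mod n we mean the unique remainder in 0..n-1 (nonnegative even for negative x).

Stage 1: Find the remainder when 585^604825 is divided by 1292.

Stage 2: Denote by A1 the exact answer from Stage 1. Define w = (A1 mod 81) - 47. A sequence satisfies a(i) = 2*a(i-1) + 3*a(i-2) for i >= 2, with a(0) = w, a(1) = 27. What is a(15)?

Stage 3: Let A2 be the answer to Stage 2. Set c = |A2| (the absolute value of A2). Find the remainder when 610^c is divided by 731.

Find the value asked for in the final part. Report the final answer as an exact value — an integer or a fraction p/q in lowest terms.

247

Stage 1: squarings mod 1292: 585^1=585, 585^2=1137, 585^4=769, 585^8=917, 585^16=1089, 585^32=1157, 585^64=137, 585^128=681, 585^256=1225, 585^512=613, 585^1024=1089, 585^2048=1157, 585^4096=137, 585^8192=681, 585^16384=1225, 585^32768=613, 585^65536=1089, 585^131072=1157, 585^262144=137, 585^524288=681; 585^604825 = 585^1 * 585^8 * 585^16 * 585^128 * 585^512 * 585^2048 * 585^4096 * 585^8192 * 585^65536 * 585^524288 = 469 (mod 1292); answer 469
Stage 2: A1 = 469; w = 17; a(2) = 2*(27) + 3*(17) = 105; iterating: a(2)=105, a(3)=291, a(4)=897, a(5)=2667, a(6)=8025, a(7)=24051, a(8)=72177, a(9)=216507, a(10)=649545, a(11)=1948611, a(12)=5845857, a(13)=17537547, a(14)=52612665, a(15)=157837971; answer 157837971
Stage 3: A2 = 157837971; c = 157837971; squarings mod 731: 610^1=610, 610^2=21, 610^4=441, 610^8=35, 610^16=494, 610^32=613, 610^64=35, 610^128=494, 610^256=613, 610^512=35, 610^1024=494, 610^2048=613, 610^4096=35, 610^8192=494, 610^16384=613, 610^32768=35, 610^65536=494, 610^131072=613, 610^262144=35, 610^524288=494, 610^1048576=613, 610^2097152=35, 610^4194304=494, 610^8388608=613, 610^16777216=35, 610^33554432=494, 610^67108864=613, 610^134217728=35; 610^157837971 = 610^1 * 610^2 * 610^16 * 610^128 * 610^512 * 610^2048 * 610^8192 * 610^16384 * 610^524288 * 610^2097152 * 610^4194304 * 610^16777216 * 610^134217728 = 247 (mod 731); answer 247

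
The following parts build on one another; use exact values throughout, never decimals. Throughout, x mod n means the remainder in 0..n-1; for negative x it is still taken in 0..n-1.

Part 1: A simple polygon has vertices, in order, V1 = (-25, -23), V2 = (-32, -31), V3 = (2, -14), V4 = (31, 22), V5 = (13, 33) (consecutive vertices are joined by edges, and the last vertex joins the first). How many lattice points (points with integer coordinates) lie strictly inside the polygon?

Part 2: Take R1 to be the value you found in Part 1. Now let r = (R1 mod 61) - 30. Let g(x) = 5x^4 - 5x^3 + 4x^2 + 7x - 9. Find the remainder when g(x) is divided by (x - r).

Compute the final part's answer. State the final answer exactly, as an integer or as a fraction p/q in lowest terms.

10526

Part 1: cross terms: (-25*-31 - -32*-23)=39, (-32*-14 - 2*-31)=510, (2*22 - 31*-14)=478, (31*33 - 13*22)=737, (13*-23 - -25*33)=526; twice the area = |2290| = 2290; area = 1145; boundary points = 1 + 17 + 1 + 1 + 2 = 22; strictly interior points = area - boundary/2 + 1 = 1135; answer 1135
Part 2: R1 = 1135; r = 7; remainder = value at the root: 5*(7)^4 - 5*(7)^3 + 4*(7)^2 + 7*(7)^1 - 9 = (12005) + (-1715) + (196) + (49) + (-9) = 10526; answer 10526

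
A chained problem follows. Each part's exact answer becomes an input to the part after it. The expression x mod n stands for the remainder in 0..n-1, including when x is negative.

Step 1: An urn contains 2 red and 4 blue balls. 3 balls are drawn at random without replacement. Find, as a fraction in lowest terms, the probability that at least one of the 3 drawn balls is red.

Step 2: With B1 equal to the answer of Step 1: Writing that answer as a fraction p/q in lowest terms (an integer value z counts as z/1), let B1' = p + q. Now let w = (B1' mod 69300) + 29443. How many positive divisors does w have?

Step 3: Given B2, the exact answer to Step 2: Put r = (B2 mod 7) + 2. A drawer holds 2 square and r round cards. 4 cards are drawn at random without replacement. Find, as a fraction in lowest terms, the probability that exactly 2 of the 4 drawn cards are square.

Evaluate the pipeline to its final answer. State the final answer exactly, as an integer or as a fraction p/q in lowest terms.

Step 1: total draws C(6,3) = 20; complement C(4,3) = 4; favorable 20 - 4 = 16; P = 4/5; answer 4/5
Step 2: B1 = 4/5; threaded value p + q = 9; w = 29452; 29452 = 2^2 * 37 * 199; number of divisors = (2+1) * (1+1) * (1+1) = 12; answer 12
Step 3: B2 = 12; r = 7; total draws C(9,4) = 126; favorable C(2,2)*C(7,2) = 21; P = 1/6; answer 1/6

1/6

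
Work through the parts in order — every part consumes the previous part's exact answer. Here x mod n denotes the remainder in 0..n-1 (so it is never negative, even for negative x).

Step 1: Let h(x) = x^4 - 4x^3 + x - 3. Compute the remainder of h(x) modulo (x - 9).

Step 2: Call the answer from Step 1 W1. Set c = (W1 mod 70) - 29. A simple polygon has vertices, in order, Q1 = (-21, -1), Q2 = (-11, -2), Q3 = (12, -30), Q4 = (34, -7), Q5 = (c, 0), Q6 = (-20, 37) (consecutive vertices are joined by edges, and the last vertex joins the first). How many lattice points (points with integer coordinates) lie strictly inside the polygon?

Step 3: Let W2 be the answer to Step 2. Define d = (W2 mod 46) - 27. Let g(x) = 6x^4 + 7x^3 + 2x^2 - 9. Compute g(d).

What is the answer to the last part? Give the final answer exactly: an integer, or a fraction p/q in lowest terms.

Step 1: remainder = value at the root: 1*(9)^4 - 4*(9)^3 + 1*(9)^1 - 3 = (6561) + (-2916) + (9) + (-3) = 3651; answer 3651
Step 2: W1 = 3651; c = -18; cross terms: (-21*-2 - -11*-1)=31, (-11*-30 - 12*-2)=354, (12*-7 - 34*-30)=936, (34*0 - -18*-7)=-126, (-18*37 - -20*0)=-666, (-20*-1 - -21*37)=797; twice the area = |1326| = 1326; area = 663; boundary points = 1 + 1 + 1 + 1 + 1 + 1 = 6; strictly interior points = area - boundary/2 + 1 = 661; answer 661
Step 3: W2 = 661; d = -10; 6*(-10)^4 + 7*(-10)^3 + 2*(-10)^2 - 9 = (60000) + (-7000) + (200) + (-9) = 53191; answer 53191

53191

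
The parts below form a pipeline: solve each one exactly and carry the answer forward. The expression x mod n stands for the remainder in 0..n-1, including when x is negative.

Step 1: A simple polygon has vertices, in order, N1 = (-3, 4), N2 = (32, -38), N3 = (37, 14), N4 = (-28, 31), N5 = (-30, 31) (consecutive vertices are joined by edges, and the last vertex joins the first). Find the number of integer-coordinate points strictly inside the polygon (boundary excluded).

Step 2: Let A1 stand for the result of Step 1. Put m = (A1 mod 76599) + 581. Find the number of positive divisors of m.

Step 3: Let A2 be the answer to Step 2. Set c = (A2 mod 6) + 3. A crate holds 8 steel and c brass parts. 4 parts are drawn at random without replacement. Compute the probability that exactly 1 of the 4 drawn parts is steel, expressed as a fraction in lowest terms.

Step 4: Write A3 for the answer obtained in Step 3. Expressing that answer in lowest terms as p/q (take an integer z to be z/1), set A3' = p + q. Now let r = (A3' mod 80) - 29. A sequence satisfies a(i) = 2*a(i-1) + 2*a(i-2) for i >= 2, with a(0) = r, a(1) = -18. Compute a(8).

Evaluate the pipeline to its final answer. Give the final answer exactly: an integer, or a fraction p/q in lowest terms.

16672

Step 1: cross terms: (-3*-38 - 32*4)=-14, (32*14 - 37*-38)=1854, (37*31 - -28*14)=1539, (-28*31 - -30*31)=62, (-30*4 - -3*31)=-27; twice the area = |3414| = 3414; area = 1707; boundary points = 7 + 1 + 1 + 2 + 27 = 38; strictly interior points = area - boundary/2 + 1 = 1689; answer 1689
Step 2: A1 = 1689; m = 2270; 2270 = 2 * 5 * 227; number of divisors = (1+1) * (1+1) * (1+1) = 8; answer 8
Step 3: A2 = 8; c = 5; total draws C(13,4) = 715; favorable C(8,1)*C(5,3) = 80; P = 16/143; answer 16/143
Step 4: A3 = 16/143; threaded value p + q = 159; r = 50; a(2) = 2*(-18) + 2*(50) = 64; iterating: a(2)=64, a(3)=92, a(4)=312, a(5)=808, a(6)=2240, a(7)=6096, a(8)=16672; answer 16672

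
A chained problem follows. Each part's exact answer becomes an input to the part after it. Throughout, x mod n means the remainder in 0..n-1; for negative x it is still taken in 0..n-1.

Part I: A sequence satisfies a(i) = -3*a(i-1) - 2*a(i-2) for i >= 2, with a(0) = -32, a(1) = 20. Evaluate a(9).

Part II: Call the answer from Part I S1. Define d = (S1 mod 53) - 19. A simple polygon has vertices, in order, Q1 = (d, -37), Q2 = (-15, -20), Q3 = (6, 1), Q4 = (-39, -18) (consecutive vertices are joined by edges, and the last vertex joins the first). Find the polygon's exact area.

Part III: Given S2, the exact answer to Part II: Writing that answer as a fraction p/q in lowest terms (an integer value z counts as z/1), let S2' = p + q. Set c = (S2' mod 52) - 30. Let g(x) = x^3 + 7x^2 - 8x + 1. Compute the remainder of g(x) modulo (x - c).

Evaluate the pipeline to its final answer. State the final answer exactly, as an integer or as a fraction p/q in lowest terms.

-623

Part I: a(2) = -3*(20) - 2*(-32) = 4; iterating: a(2)=4, a(3)=-52, a(4)=148, a(5)=-340, a(6)=724, a(7)=-1492, a(8)=3028, a(9)=-6100; answer -6100
Part II: S1 = -6100; d = 29; cross terms: (29*-20 - -15*-37)=-1135, (-15*1 - 6*-20)=105, (6*-18 - -39*1)=-69, (-39*-37 - 29*-18)=1965; twice the area = |866| = 866; area = 433; answer 433
Part III: S2 = 433; threaded value p + q = 434; c = -12; remainder = value at the root: 1*(-12)^3 + 7*(-12)^2 - 8*(-12)^1 + 1 = (-1728) + (1008) + (96) + (1) = -623; answer -623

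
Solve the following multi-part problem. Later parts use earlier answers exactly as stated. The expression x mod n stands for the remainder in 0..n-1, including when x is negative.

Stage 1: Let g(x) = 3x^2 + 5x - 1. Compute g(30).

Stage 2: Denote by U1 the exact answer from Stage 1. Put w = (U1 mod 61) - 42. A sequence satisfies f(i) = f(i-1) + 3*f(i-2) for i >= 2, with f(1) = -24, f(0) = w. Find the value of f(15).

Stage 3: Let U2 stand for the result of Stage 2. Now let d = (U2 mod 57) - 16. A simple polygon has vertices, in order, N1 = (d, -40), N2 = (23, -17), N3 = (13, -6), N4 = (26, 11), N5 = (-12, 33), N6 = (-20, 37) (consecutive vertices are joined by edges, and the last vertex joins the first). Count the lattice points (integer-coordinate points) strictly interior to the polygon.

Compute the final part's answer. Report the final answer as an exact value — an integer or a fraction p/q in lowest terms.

Stage 1: 3*(30)^2 + 5*(30)^1 - 1 = (2700) + (150) + (-1) = 2849; answer 2849
Stage 2: U1 = 2849; w = 1; f(2) = 1*(-24) + 3*(1) = -21; iterating: f(2)=-21, f(3)=-93, f(4)=-156, f(5)=-435, f(6)=-903, f(7)=-2208, f(8)=-4917, f(9)=-11541, f(10)=-26292, f(11)=-60915, f(12)=-139791, f(13)=-322536, f(14)=-741909, f(15)=-1709517; answer -1709517
Stage 3: U2 = -1709517; d = 11; cross terms: (11*-17 - 23*-40)=733, (23*-6 - 13*-17)=83, (13*11 - 26*-6)=299, (26*33 - -12*11)=990, (-12*37 - -20*33)=216, (-20*-40 - 11*37)=393; twice the area = |2714| = 2714; area = 1357; boundary points = 1 + 1 + 1 + 2 + 4 + 1 = 10; strictly interior points = area - boundary/2 + 1 = 1353; answer 1353

1353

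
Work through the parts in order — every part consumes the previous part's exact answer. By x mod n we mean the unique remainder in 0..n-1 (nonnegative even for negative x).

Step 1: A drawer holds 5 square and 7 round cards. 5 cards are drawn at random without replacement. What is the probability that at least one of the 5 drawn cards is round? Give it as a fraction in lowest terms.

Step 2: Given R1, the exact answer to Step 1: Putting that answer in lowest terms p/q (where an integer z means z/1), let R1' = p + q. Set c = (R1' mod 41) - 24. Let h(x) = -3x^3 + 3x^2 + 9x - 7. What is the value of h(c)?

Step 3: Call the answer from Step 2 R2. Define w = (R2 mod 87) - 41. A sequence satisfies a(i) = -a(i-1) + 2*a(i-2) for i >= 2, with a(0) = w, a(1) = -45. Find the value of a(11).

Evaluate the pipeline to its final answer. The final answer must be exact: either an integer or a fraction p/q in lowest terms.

Step 1: total draws C(12,5) = 792; complement C(5,5) = 1; favorable 792 - 1 = 791; P = 791/792; answer 791/792
Step 2: R1 = 791/792; threaded value p + q = 1583; c = 1; -3*(1)^3 + 3*(1)^2 + 9*(1)^1 - 7 = (-3) + (3) + (9) + (-7) = 2; answer 2
Step 3: R2 = 2; w = -39; a(2) = -1*(-45) + 2*(-39) = -33; iterating: a(2)=-33, a(3)=-57, a(4)=-9, a(5)=-105, a(6)=87, a(7)=-297, a(8)=471, a(9)=-1065, a(10)=2007, a(11)=-4137; answer -4137

-4137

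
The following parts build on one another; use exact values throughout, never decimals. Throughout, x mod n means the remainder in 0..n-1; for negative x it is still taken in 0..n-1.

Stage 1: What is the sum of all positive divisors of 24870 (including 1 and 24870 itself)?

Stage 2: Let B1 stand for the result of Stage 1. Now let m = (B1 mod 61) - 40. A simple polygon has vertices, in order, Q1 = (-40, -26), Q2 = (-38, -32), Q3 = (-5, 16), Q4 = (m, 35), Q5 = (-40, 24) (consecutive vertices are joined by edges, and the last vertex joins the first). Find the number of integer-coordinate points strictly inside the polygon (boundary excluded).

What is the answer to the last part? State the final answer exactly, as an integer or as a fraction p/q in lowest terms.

1351

Stage 1: 24870 = 2 * 3 * 5 * 829; sigma = (1 + 2) * (1 + 3) * (1 + 5) * (1 + 829) = 3 * 4 * 6 * 830 = 59760; answer 59760
Stage 2: B1 = 59760; m = 1; cross terms: (-40*-32 - -38*-26)=292, (-38*16 - -5*-32)=-768, (-5*35 - 1*16)=-191, (1*24 - -40*35)=1424, (-40*-26 - -40*24)=2000; twice the area = |2757| = 2757; area = 2757/2; boundary points = 2 + 3 + 1 + 1 + 50 = 57; strictly interior points = area - boundary/2 + 1 = 1351; answer 1351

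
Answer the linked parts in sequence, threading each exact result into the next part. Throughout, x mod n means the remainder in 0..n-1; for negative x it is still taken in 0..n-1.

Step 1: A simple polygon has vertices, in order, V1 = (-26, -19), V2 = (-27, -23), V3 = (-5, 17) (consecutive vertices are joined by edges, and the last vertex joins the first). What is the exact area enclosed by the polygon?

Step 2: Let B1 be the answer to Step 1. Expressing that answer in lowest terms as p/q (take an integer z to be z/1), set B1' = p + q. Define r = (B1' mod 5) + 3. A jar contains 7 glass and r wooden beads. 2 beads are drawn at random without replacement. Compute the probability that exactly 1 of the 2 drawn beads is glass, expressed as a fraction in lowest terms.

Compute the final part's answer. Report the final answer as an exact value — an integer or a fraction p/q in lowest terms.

7/15

Step 1: cross terms: (-26*-23 - -27*-19)=85, (-27*17 - -5*-23)=-574, (-5*-19 - -26*17)=537; twice the area = |48| = 48; area = 24; answer 24
Step 2: B1 = 24; threaded value p + q = 25; r = 3; total draws C(10,2) = 45; favorable C(7,1)*C(3,1) = 21; P = 7/15; answer 7/15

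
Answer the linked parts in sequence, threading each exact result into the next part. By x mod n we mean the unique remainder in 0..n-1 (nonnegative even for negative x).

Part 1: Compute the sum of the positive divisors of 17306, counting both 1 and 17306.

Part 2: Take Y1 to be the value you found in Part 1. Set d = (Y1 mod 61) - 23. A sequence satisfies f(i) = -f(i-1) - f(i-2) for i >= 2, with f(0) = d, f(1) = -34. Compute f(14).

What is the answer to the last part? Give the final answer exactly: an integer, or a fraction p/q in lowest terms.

Part 1: 17306 = 2 * 17 * 509; sigma = (1 + 2) * (1 + 17) * (1 + 509) = 3 * 18 * 510 = 27540; answer 27540
Part 2: Y1 = 27540; d = 6; f(2) = -1*(-34) - 1*(6) = 28; iterating: f(2)=28, f(3)=6, f(4)=-34, f(5)=28, f(6)=6, f(7)=-34, f(8)=28, f(9)=6, f(10)=-34, f(11)=28, f(12)=6, f(13)=-34, f(14)=28; answer 28

28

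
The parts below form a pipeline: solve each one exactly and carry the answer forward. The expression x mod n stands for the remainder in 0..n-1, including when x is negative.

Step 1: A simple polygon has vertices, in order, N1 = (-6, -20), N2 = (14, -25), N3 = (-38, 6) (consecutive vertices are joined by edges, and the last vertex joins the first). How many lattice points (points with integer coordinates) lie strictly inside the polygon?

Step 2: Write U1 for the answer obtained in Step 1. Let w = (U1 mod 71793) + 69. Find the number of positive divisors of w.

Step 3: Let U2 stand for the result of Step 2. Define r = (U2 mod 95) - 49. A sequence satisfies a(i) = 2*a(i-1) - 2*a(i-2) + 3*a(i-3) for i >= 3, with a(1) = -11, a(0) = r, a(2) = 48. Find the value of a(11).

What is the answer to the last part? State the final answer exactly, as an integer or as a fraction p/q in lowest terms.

-2228

Step 1: cross terms: (-6*-25 - 14*-20)=430, (14*6 - -38*-25)=-866, (-38*-20 - -6*6)=796; twice the area = |360| = 360; area = 180; boundary points = 5 + 1 + 2 = 8; strictly interior points = area - boundary/2 + 1 = 177; answer 177
Step 2: U1 = 177; w = 246; 246 = 2 * 3 * 41; number of divisors = (1+1) * (1+1) * (1+1) = 8; answer 8
Step 3: U2 = 8; r = -41; a(3) = 2*(48) - 2*(-11) + 3*(-41) = -5; iterating: a(3)=-5, a(4)=-139, a(5)=-124, a(6)=15, a(7)=-139, a(8)=-680, a(9)=-1037, a(10)=-1131, a(11)=-2228; answer -2228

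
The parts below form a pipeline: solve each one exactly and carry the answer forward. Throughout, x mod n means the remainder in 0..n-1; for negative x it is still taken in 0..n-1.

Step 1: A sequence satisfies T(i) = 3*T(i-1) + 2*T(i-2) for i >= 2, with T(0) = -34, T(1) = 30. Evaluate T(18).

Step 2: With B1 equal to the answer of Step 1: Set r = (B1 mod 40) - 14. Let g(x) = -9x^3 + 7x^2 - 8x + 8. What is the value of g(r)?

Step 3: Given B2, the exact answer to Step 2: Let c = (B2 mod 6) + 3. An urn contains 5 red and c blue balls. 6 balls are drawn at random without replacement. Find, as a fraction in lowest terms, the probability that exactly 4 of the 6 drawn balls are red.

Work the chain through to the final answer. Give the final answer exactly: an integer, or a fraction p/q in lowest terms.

5/21

Step 1: T(2) = 3*(30) + 2*(-34) = 22; iterating: T(2)=22, T(3)=126, T(4)=422, T(5)=1518, T(6)=5398, T(7)=19230, T(8)=68486, T(9)=243918, T(10)=868726, T(11)=3094014, T(12)=11019494, T(13)=39246510, T(14)=139778518, T(15)=497828574, T(16)=1773042758, T(17)=6314785422, T(18)=22490441782; answer 22490441782
Step 2: B1 = 22490441782; r = 8; -9*(8)^3 + 7*(8)^2 - 8*(8)^1 + 8 = (-4608) + (448) + (-64) + (8) = -4216; answer -4216
Step 3: B2 = -4216; c = 5; total draws C(10,6) = 210; favorable C(5,4)*C(5,2) = 50; P = 5/21; answer 5/21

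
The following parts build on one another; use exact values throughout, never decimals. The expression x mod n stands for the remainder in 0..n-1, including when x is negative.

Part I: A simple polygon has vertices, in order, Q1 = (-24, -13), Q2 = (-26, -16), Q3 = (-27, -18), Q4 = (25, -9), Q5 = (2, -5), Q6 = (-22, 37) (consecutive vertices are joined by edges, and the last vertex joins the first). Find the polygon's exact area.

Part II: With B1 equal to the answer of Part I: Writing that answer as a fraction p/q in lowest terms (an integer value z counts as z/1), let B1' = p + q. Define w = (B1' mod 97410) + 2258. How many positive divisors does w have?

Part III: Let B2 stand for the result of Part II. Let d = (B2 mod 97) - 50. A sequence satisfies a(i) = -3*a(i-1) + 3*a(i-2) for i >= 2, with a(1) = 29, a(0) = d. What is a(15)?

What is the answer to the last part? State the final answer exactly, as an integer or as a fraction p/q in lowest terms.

5863176414

Part I: cross terms: (-24*-16 - -26*-13)=46, (-26*-18 - -27*-16)=36, (-27*-9 - 25*-18)=693, (25*-5 - 2*-9)=-107, (2*37 - -22*-5)=-36, (-22*-13 - -24*37)=1174; twice the area = |1806| = 1806; area = 903; answer 903
Part II: B1 = 903; threaded value p + q = 904; w = 3162; 3162 = 2 * 3 * 17 * 31; number of divisors = (1+1) * (1+1) * (1+1) * (1+1) = 16; answer 16
Part III: B2 = 16; d = -34; a(2) = -3*(29) + 3*(-34) = -189; iterating: a(2)=-189, a(3)=654, a(4)=-2529, a(5)=9549, a(6)=-36234, a(7)=137349, a(8)=-520749, a(9)=1974294, a(10)=-7485129, a(11)=28378269, a(12)=-107590194, a(13)=407905389, a(14)=-1546486749, a(15)=5863176414; answer 5863176414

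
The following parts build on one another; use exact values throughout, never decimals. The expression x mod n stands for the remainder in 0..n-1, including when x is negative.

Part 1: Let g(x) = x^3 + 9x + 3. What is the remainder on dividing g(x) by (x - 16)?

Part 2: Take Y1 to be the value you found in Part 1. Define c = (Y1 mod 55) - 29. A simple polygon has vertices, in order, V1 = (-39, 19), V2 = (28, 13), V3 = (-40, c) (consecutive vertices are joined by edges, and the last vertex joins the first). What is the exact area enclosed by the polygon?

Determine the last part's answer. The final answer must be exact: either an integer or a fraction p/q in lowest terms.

1343

Part 1: remainder = value at the root: 1*(16)^3 + 9*(16)^1 + 3 = (4096) + (144) + (3) = 4243; answer 4243
Part 2: Y1 = 4243; c = -21; cross terms: (-39*13 - 28*19)=-1039, (28*-21 - -40*13)=-68, (-40*19 - -39*-21)=-1579; twice the area = |-2686| = 2686; area = 1343; answer 1343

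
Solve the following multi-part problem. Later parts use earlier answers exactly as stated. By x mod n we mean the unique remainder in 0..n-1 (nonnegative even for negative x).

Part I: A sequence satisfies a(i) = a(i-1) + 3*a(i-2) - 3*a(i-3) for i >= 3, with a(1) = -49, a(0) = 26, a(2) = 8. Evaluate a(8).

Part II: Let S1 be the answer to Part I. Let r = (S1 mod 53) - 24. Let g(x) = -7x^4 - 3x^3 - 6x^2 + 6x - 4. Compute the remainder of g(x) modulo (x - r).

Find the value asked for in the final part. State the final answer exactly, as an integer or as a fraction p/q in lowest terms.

Part I: a(3) = 1*(8) + 3*(-49) - 3*(26) = -217; iterating: a(3)=-217, a(4)=-46, a(5)=-721, a(6)=-208, a(7)=-2233, a(8)=-694; answer -694
Part II: S1 = -694; r = 24; remainder = value at the root: -7*(24)^4 - 3*(24)^3 - 6*(24)^2 + 6*(24)^1 - 4 = (-2322432) + (-41472) + (-3456) + (144) + (-4) = -2367220; answer -2367220

-2367220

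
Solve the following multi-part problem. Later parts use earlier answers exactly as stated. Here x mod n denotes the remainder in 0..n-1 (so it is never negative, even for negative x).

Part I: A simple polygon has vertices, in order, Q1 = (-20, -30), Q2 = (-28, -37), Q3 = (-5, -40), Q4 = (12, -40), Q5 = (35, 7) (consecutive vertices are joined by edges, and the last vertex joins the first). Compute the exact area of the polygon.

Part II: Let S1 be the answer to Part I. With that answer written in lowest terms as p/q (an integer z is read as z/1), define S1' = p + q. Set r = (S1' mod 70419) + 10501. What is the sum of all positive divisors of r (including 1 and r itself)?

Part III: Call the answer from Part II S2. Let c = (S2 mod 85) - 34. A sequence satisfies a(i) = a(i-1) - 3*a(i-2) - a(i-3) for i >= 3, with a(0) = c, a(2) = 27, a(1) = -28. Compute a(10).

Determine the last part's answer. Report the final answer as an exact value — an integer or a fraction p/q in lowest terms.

Part I: cross terms: (-20*-37 - -28*-30)=-100, (-28*-40 - -5*-37)=935, (-5*-40 - 12*-40)=680, (12*7 - 35*-40)=1484, (35*-30 - -20*7)=-910; twice the area = |2089| = 2089; area = 2089/2; answer 2089/2
Part II: S1 = 2089/2; threaded value p + q = 2091; r = 12592; 12592 = 2^4 * 787; sigma = (1 + 2 + 4 + 8 + 16) * (1 + 787) = 31 * 788 = 24428; answer 24428
Part III: S2 = 24428; c = -1; a(3) = 1*(27) - 3*(-28) - 1*(-1) = 112; iterating: a(3)=112, a(4)=59, a(5)=-304, a(6)=-593, a(7)=260, a(8)=2343, a(9)=2156, a(10)=-5133; answer -5133

-5133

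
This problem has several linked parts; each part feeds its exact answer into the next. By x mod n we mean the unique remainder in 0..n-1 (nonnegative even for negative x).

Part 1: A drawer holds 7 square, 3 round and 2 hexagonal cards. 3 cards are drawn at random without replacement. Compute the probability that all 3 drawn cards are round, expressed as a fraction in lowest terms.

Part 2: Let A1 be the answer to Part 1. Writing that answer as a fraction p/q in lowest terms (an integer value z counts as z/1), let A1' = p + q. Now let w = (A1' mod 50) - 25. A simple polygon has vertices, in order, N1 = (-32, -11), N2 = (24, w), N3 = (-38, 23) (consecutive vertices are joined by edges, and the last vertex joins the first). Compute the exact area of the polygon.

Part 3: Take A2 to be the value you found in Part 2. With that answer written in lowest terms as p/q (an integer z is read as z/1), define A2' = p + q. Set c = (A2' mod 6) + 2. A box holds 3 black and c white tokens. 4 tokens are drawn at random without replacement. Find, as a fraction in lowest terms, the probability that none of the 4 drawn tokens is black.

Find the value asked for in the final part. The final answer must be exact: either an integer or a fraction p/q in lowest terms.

Part 1: total draws C(12,3) = 220; favorable C(3,3) = 1; P = 1/220; answer 1/220
Part 2: A1 = 1/220; threaded value p + q = 221; w = -4; cross terms: (-32*-4 - 24*-11)=392, (24*23 - -38*-4)=400, (-38*-11 - -32*23)=1154; twice the area = |1946| = 1946; area = 973; answer 973
Part 3: A2 = 973; threaded value p + q = 974; c = 4; total draws C(7,4) = 35; favorable C(4,4) = 1; P = 1/35; answer 1/35

1/35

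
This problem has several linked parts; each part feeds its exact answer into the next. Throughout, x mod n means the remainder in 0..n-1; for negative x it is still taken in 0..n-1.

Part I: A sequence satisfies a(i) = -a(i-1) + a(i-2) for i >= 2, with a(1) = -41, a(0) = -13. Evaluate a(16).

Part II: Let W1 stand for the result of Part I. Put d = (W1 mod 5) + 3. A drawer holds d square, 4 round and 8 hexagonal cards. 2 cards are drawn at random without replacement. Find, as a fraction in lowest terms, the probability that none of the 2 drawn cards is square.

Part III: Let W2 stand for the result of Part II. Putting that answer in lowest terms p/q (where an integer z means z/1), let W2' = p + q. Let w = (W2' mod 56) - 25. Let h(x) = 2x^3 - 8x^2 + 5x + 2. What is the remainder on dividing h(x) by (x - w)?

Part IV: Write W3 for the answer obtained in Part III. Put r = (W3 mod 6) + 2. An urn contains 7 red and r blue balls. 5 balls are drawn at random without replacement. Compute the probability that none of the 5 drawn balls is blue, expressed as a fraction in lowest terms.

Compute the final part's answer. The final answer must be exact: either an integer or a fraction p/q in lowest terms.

1/22

Part I: a(2) = -1*(-41) + 1*(-13) = 28; iterating: a(2)=28, a(3)=-69, a(4)=97, a(5)=-166, a(6)=263, a(7)=-429, a(8)=692, a(9)=-1121, a(10)=1813, a(11)=-2934, a(12)=4747, a(13)=-7681, a(14)=12428, a(15)=-20109, a(16)=32537; answer 32537
Part II: W1 = 32537; d = 5; total draws C(17,2) = 136; favorable C(12,2) = 66; P = 33/68; answer 33/68
Part III: W2 = 33/68; threaded value p + q = 101; w = 20; remainder = value at the root: 2*(20)^3 - 8*(20)^2 + 5*(20)^1 + 2 = (16000) + (-3200) + (100) + (2) = 12902; answer 12902
Part IV: W3 = 12902; r = 4; total draws C(11,5) = 462; favorable C(7,5) = 21; P = 1/22; answer 1/22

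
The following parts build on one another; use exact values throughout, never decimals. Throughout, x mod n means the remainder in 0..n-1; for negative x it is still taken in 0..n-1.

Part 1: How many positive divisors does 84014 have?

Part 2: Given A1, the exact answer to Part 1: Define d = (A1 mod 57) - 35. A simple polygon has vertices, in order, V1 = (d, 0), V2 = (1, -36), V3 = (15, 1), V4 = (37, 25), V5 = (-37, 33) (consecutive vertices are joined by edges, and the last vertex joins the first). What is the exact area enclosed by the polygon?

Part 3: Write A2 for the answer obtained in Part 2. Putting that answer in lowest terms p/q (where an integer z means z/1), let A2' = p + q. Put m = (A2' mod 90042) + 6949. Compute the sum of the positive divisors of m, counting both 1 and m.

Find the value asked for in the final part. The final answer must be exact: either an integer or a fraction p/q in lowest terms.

14112

Part 1: 84014 = 2 * 7 * 17 * 353; number of divisors = (1+1) * (1+1) * (1+1) * (1+1) = 16; answer 16
Part 2: A1 = 16; d = -19; cross terms: (-19*-36 - 1*0)=684, (1*1 - 15*-36)=541, (15*25 - 37*1)=338, (37*33 - -37*25)=2146, (-37*0 - -19*33)=627; twice the area = |4336| = 4336; area = 2168; answer 2168
Part 3: A2 = 2168; threaded value p + q = 2169; m = 9118; 9118 = 2 * 47 * 97; sigma = (1 + 2) * (1 + 47) * (1 + 97) = 3 * 48 * 98 = 14112; answer 14112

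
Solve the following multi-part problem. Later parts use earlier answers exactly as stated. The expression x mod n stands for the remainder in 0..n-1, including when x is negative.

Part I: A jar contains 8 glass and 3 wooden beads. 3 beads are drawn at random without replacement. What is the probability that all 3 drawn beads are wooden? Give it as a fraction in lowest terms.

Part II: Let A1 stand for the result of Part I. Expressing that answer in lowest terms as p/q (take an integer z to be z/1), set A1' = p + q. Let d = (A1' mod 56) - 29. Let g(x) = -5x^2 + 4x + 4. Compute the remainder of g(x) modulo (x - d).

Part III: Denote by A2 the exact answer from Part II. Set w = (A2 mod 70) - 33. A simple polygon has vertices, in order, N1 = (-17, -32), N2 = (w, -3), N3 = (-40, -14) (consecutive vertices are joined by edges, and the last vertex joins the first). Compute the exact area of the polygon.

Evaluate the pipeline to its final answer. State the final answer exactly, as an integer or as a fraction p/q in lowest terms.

1441/2

Part I: total draws C(11,3) = 165; favorable C(3,3) = 1; P = 1/165; answer 1/165
Part II: A1 = 1/165; threaded value p + q = 166; d = 25; remainder = value at the root: -5*(25)^2 + 4*(25)^1 + 4 = (-3125) + (100) + (4) = -3021; answer -3021
Part III: A2 = -3021; w = 26; cross terms: (-17*-3 - 26*-32)=883, (26*-14 - -40*-3)=-484, (-40*-32 - -17*-14)=1042; twice the area = |1441| = 1441; area = 1441/2; answer 1441/2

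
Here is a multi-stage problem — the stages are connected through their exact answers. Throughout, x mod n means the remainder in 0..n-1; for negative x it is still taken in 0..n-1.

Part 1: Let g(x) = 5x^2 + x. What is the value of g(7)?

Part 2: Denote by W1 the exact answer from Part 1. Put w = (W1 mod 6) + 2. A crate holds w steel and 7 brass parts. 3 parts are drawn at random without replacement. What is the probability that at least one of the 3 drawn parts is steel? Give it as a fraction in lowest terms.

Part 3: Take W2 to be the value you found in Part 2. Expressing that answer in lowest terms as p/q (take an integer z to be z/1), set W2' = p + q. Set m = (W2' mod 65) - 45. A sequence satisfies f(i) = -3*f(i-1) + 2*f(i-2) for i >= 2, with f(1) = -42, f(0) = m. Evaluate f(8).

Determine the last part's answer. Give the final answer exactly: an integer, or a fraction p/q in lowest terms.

172042

Part 1: 5*(7)^2 + 1*(7)^1 = (245) + (7) = 252; answer 252
Part 2: W1 = 252; w = 2; total draws C(9,3) = 84; complement C(7,3) = 35; favorable 84 - 35 = 49; P = 7/12; answer 7/12
Part 3: W2 = 7/12; threaded value p + q = 19; m = -26; f(2) = -3*(-42) + 2*(-26) = 74; iterating: f(2)=74, f(3)=-306, f(4)=1066, f(5)=-3810, f(6)=13562, f(7)=-48306, f(8)=172042; answer 172042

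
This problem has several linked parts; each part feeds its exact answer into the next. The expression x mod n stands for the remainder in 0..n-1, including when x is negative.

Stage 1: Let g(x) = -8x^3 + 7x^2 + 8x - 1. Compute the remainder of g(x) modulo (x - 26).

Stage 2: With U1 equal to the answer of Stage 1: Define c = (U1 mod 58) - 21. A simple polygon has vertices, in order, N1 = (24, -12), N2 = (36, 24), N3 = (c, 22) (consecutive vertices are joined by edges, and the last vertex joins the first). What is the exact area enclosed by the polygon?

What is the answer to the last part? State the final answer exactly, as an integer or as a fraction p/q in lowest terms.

96

Stage 1: remainder = value at the root: -8*(26)^3 + 7*(26)^2 + 8*(26)^1 - 1 = (-140608) + (4732) + (208) + (-1) = -135669; answer -135669
Stage 2: U1 = -135669; c = 30; cross terms: (24*24 - 36*-12)=1008, (36*22 - 30*24)=72, (30*-12 - 24*22)=-888; twice the area = |192| = 192; area = 96; answer 96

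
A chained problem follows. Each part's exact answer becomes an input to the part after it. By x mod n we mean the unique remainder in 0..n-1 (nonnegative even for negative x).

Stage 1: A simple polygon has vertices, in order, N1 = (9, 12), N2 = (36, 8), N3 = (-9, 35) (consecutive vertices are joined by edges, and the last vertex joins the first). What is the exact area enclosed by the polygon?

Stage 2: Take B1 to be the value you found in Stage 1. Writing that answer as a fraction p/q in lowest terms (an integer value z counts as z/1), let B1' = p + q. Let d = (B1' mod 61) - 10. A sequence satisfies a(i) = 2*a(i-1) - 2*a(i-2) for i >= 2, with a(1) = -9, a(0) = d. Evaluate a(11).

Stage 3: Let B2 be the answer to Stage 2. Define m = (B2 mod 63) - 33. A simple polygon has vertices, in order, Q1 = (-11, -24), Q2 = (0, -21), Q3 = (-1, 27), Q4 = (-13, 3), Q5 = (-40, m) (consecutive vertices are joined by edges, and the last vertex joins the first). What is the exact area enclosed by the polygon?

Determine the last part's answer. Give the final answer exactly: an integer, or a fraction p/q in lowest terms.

817

Stage 1: cross terms: (9*8 - 36*12)=-360, (36*35 - -9*8)=1332, (-9*12 - 9*35)=-423; twice the area = |549| = 549; area = 549/2; answer 549/2
Stage 2: B1 = 549/2; threaded value p + q = 551; d = -8; a(2) = 2*(-9) - 2*(-8) = -2; iterating: a(2)=-2, a(3)=14, a(4)=32, a(5)=36, a(6)=8, a(7)=-56, a(8)=-128, a(9)=-144, a(10)=-32, a(11)=224; answer 224
Stage 3: B2 = 224; m = 2; cross terms: (-11*-21 - 0*-24)=231, (0*27 - -1*-21)=-21, (-1*3 - -13*27)=348, (-13*2 - -40*3)=94, (-40*-24 - -11*2)=982; twice the area = |1634| = 1634; area = 817; answer 817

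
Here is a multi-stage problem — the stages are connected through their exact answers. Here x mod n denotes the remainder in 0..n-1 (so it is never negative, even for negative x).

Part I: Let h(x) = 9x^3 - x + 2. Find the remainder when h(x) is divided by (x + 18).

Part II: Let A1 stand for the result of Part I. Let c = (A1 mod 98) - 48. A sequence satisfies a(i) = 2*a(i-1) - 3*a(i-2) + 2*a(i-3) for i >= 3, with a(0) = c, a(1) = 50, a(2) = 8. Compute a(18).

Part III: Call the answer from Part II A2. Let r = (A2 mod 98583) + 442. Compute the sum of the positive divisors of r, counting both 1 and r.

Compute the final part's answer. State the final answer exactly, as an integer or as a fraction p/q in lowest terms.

125280

Part I: remainder = value at the root: 9*(-18)^3 - 1*(-18)^1 + 2 = (-52488) + (18) + (2) = -52468; answer -52468
Part II: A1 = -52468; c = 12; a(3) = 2*(8) - 3*(50) + 2*(12) = -110; iterating: a(3)=-110, a(4)=-144, a(5)=58, a(6)=328, a(7)=194, a(8)=-480, a(9)=-886, a(10)=56, a(11)=1810, a(12)=1680, a(13)=-1958, a(14)=-5336, a(15)=-1438, a(16)=9216, a(17)=12074, a(18)=-6376; answer -6376
Part III: A2 = -6376; r = 92649; 92649 = 3 * 89 * 347; sigma = (1 + 3) * (1 + 89) * (1 + 347) = 4 * 90 * 348 = 125280; answer 125280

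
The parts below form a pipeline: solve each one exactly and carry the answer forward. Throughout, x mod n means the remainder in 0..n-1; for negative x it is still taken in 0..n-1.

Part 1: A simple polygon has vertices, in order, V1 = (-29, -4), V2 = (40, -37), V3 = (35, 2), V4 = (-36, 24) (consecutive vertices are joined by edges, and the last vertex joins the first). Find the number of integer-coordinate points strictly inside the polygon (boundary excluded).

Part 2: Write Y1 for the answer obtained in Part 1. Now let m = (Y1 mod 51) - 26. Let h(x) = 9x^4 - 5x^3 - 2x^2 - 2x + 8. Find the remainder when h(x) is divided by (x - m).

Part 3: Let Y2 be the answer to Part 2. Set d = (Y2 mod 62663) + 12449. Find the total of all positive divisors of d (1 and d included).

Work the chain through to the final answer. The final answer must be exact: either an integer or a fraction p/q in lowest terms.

32656

Part 1: cross terms: (-29*-37 - 40*-4)=1233, (40*2 - 35*-37)=1375, (35*24 - -36*2)=912, (-36*-4 - -29*24)=840; twice the area = |4360| = 4360; area = 2180; boundary points = 3 + 1 + 1 + 7 = 12; strictly interior points = area - boundary/2 + 1 = 2175; answer 2175
Part 2: Y1 = 2175; m = 7; remainder = value at the root: 9*(7)^4 - 5*(7)^3 - 2*(7)^2 - 2*(7)^1 + 8 = (21609) + (-1715) + (-98) + (-14) + (8) = 19790; answer 19790
Part 3: Y2 = 19790; d = 32239; 32239 = 103 * 313; sigma = (1 + 103) * (1 + 313) = 104 * 314 = 32656; answer 32656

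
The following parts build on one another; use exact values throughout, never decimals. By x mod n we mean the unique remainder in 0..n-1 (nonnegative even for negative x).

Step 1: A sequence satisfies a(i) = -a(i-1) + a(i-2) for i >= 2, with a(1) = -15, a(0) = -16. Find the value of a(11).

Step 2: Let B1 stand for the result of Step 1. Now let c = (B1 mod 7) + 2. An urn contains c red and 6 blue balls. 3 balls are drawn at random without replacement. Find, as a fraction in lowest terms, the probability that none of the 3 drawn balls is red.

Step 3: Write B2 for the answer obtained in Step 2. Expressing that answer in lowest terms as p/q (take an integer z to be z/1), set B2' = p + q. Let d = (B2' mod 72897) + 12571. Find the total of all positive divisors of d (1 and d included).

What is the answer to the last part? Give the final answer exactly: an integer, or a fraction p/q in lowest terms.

22680

Step 1: a(2) = -1*(-15) + 1*(-16) = -1; iterating: a(2)=-1, a(3)=-14, a(4)=13, a(5)=-27, a(6)=40, a(7)=-67, a(8)=107, a(9)=-174, a(10)=281, a(11)=-455; answer -455
Step 2: B1 = -455; c = 2; total draws C(8,3) = 56; favorable C(6,3) = 20; P = 5/14; answer 5/14
Step 3: B2 = 5/14; threaded value p + q = 19; d = 12590; 12590 = 2 * 5 * 1259; sigma = (1 + 2) * (1 + 5) * (1 + 1259) = 3 * 6 * 1260 = 22680; answer 22680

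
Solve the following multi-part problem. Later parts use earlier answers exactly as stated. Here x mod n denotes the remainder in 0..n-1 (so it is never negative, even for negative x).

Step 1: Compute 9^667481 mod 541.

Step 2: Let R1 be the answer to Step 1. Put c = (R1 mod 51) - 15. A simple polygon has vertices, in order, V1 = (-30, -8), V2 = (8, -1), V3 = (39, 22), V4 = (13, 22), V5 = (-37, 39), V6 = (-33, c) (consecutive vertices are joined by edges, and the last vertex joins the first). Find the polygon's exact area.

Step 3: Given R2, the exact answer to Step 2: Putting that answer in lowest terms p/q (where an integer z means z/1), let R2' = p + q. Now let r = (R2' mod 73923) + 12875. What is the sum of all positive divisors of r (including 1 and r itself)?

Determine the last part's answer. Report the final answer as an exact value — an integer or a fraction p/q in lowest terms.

Step 1: squarings mod 541: 9^1=9, 9^2=81, 9^4=69, 9^8=433, 9^16=303, 9^32=380, 9^64=494, 9^128=45, 9^256=402, 9^512=386, 9^1024=221, 9^2048=151, 9^4096=79, 9^8192=290, 9^16384=245, 9^32768=515, 9^65536=135, 9^131072=372, 9^262144=429, 9^524288=101; 9^667481 = 9^1 * 9^8 * 9^16 * 9^64 * 9^256 * 9^512 * 9^1024 * 9^2048 * 9^8192 * 9^131072 * 9^524288 = 143 (mod 541); answer 143
Step 2: R1 = 143; c = 26; cross terms: (-30*-1 - 8*-8)=94, (8*22 - 39*-1)=215, (39*22 - 13*22)=572, (13*39 - -37*22)=1321, (-37*26 - -33*39)=325, (-33*-8 - -30*26)=1044; twice the area = |3571| = 3571; area = 3571/2; answer 3571/2
Step 3: R2 = 3571/2; threaded value p + q = 3573; r = 16448; 16448 = 2^6 * 257; sigma = (1 + 2 + 4 + 8 + 16 + 32 + 64) * (1 + 257) = 127 * 258 = 32766; answer 32766

32766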